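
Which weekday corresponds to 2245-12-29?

Monday

Doomsday rule: the anchor day for the 2200s is Friday. For year 45: 45÷12 = 3 r 9, and 9÷4 = 2, so 3+9+2 = 14.
Friday + 14 ≡ Friday — that's 2245's doomsday.
In December the doomsday date is Dec 12.
Dec 29 is 17 days after Dec 12; 17 mod 7 = 3, so Friday + 3 = Monday.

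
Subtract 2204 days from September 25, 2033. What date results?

−365 (one year) → Sep 25, 2032 (1839 left).
−366 (one year; includes Feb 29, 2032) → Sep 25, 2031 (1473 left).
−365 (one year) → Sep 25, 2030 (1108 left).
−365 (one year) → Sep 25, 2029 (743 left).
−365 (one year) → Sep 25, 2028 (378 left).
−25 → Aug 31, 2028 (end of Aug, 31 days; 353 left).
−31 → Jul 31, 2028 (end of Jul, 31 days; 322 left).
−31 → Jun 30, 2028 (end of Jun, 30 days; 291 left).
−30 → May 31, 2028 (end of May, 31 days; 261 left).
−31 → Apr 30, 2028 (end of Apr, 30 days; 230 left).
−30 → Mar 31, 2028 (end of Mar, 31 days; 200 left).
−31 → Feb 29, 2028 (end of Feb, 29 days; 169 left).
−29 → Jan 31, 2028 (end of Jan, 31 days; 140 left).
−31 → Dec 31, 2027 (end of Dec, 31 days; 109 left).
−31 → Nov 30, 2027 (end of Nov, 30 days; 78 left).
−30 → Oct 31, 2027 (end of Oct, 31 days; 48 left).
−31 → Sep 30, 2027 (end of Sep, 30 days; 17 left).
−17 → Sep 13, 2027.

September 13, 2027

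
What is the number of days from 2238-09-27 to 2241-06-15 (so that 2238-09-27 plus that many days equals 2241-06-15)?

992

Sep 27, 2238 → Sep 27, 2239: 365 days.
Sep 27, 2239 → Sep 27, 2240: 366 days (Feb 29, 2240 is in that span).
Sep 27, 2240 → Oct 27, 2240: 30 days (September has 30).
Oct 27, 2240 → Nov 27, 2240: 31 days (October has 31).
Nov 27, 2240 → Dec 27, 2240: 30 days (November has 30).
Dec 27, 2240 → Jan 27, 2241: 31 days (December has 31).
Jan 27, 2241 → Feb 27, 2241: 31 days (January has 31).
Feb 27, 2241 → Mar 27, 2241: 28 days (February has 28).
Mar 27, 2241 → Apr 27, 2241: 31 days (March has 31).
Apr 27, 2241 → May 27, 2241: 30 days (April has 30).
May 27, 2241 → Jun 15, 2241: 19 days.
Total: 992 days.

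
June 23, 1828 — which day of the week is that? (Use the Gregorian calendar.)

Monday

Doomsday rule: the anchor day for the 1800s is Friday. For year 28: 28÷12 = 2 r 4, and 4÷4 = 1, so 2+4+1 = 7.
Friday + 7 ≡ Friday — that's 1828's doomsday.
In June the doomsday date is Jun 6.
Jun 23 is 17 days after Jun 6; 17 mod 7 = 3, so Friday + 3 = Monday.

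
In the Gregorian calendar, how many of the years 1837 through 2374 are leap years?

Multiples of 4 in [1837,2374]: 134.
Of those, multiples of 100: 5 (not leap unless ÷400).
Multiples of 400: 1.
Leap years = 134 − 5 + 1 = 130.

130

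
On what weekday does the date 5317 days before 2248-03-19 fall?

First find the weekday of Mar 19, 2248. Doomsday rule: the anchor day for the 2200s is Friday. For year 48: 48÷12 = 4 r 0, and 0÷4 = 0, so 4+0+0 = 4.
Friday + 4 ≡ Tuesday — that's 2248's doomsday.
In March the doomsday date is Mar 14.
Mar 19 is 5 days after Mar 14; 5 mod 7 = 5, so Tuesday + 5 = Sunday.
5317 mod 7 = 4, so 5317 days before a Sunday is Sunday − 4 = Wednesday.

Wednesday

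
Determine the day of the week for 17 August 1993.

Tuesday

Doomsday rule: the anchor day for the 1900s is Wednesday. For year 93: 93÷12 = 7 r 9, and 9÷4 = 2, so 7+9+2 = 18.
Wednesday + 18 ≡ Sunday — that's 1993's doomsday.
In August the doomsday date is Aug 8.
Aug 17 is 9 days after Aug 8; 9 mod 7 = 2, so Sunday + 2 = Tuesday.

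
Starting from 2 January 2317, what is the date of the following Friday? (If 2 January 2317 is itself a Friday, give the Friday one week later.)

January 5, 2317

Jan 2, 2317 is a Tuesday.
From Tuesday to the next Friday is 3 days.
Jan 2, 2317 + 3 = Jan 5, 2317.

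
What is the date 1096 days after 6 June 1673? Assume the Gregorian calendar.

June 6, 1676

+365 (one year) → Jun 6, 1674 (731 left).
+365 (one year) → Jun 6, 1675 (366 left).
Jun has 30 days: +25 → Jul 1, 1675 (341 left).
Jul has 31 days: +31 → Aug 1, 1675 (310 left).
Aug has 31 days: +31 → Sep 1, 1675 (279 left).
Sep has 30 days: +30 → Oct 1, 1675 (249 left).
Oct has 31 days: +31 → Nov 1, 1675 (218 left).
Nov has 30 days: +30 → Dec 1, 1675 (188 left).
Dec has 31 days: +31 → Jan 1, 1676 (157 left).
Jan has 31 days: +31 → Feb 1, 1676 (126 left).
Feb has 29 days: +29 → Mar 1, 1676 (97 left).
Mar has 31 days: +31 → Apr 1, 1676 (66 left).
Apr has 30 days: +30 → May 1, 1676 (36 left).
May has 31 days: +31 → Jun 1, 1676 (5 left).
+5 → Jun 6, 1676.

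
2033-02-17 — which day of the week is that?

Doomsday rule: the anchor day for the 2000s is Tuesday. For year 33: 33÷12 = 2 r 9, and 9÷4 = 2, so 2+9+2 = 13.
Tuesday + 13 ≡ Monday — that's 2033's doomsday.
In February the doomsday date is Feb 28 (2033 is not a leap year).
Feb 17 is 11 days before Feb 28; 11 mod 7 = 4, so Monday − 4 = Thursday.

Thursday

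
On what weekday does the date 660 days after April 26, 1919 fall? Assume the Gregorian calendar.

Apr 26, 1919 is a Saturday.
660 mod 7 = 2, so 660 days after a Saturday is Saturday + 2 = Monday.

Monday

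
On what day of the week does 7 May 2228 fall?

Doomsday rule: the anchor day for the 2200s is Friday. For year 28: 28÷12 = 2 r 4, and 4÷4 = 1, so 2+4+1 = 7.
Friday + 7 ≡ Friday — that's 2228's doomsday.
In May the doomsday date is May 9.
May 7 is 2 days before May 9; 2 mod 7 = 2, so Friday − 2 = Wednesday.

Wednesday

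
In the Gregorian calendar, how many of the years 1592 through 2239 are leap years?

Multiples of 4 in [1592,2239]: 162.
Of those, multiples of 100: 7 (not leap unless ÷400).
Multiples of 400: 2.
Leap years = 162 − 7 + 2 = 157.

157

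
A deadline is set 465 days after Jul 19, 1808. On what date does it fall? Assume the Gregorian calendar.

October 27, 1809

+365 (one year) → Jul 19, 1809 (100 left).
Jul has 31 days: +13 → Aug 1, 1809 (87 left).
Aug has 31 days: +31 → Sep 1, 1809 (56 left).
Sep has 30 days: +30 → Oct 1, 1809 (26 left).
+26 → Oct 27, 1809.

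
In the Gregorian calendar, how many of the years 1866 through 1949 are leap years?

20

Multiples of 4 in [1866,1949]: 21.
Of those, multiples of 100: 1 (not leap unless ÷400).
Multiples of 400: 0.
Leap years = 21 − 1 + 0 = 20.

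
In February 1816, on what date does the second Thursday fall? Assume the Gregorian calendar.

February 8, 1816

February 1, 1816 is a Thursday.
The first Thursday is therefore February 1 (same day).
The second Thursday is 1 + 1×7 = February 8.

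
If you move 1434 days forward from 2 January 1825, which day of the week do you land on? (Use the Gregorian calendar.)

Saturday

First find the weekday of Jan 2, 1825. Doomsday rule: the anchor day for the 1800s is Friday. For year 25: 25÷12 = 2 r 1, and 1÷4 = 0, so 2+1+0 = 3.
Friday + 3 ≡ Monday — that's 1825's doomsday.
In January the doomsday date is Jan 3 (1825 is not a leap year).
Jan 2 is 1 day before Jan 3; 1 mod 7 = 1, so Monday − 1 = Sunday.
1434 mod 7 = 6, so 1434 days after a Sunday is Sunday + 6 = Saturday.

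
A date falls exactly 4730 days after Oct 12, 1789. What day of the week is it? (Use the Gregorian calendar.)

Saturday

First find the weekday of Oct 12, 1789. Doomsday rule: the anchor day for the 1700s is Sunday. For year 89: 89÷12 = 7 r 5, and 5÷4 = 1, so 7+5+1 = 13.
Sunday + 13 ≡ Saturday — that's 1789's doomsday.
In October the doomsday date is Oct 10.
Oct 12 is 2 days after Oct 10; 2 mod 7 = 2, so Saturday + 2 = Monday.
4730 mod 7 = 5, so 4730 days after a Monday is Monday + 5 = Saturday.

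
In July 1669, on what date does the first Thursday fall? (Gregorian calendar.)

July 4, 1669

July 1, 1669 is a Monday.
The first Thursday is therefore July 4 (3 days later).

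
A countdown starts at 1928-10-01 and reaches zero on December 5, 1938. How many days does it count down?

Oct 1, 1928 → Oct 1, 1929: 365 days.
Oct 1, 1929 → Oct 1, 1930: 365 days.
Oct 1, 1930 → Oct 1, 1931: 365 days.
Oct 1, 1931 → Oct 1, 1932: 366 days (Feb 29, 1932 is in that span).
Oct 1, 1932 → Oct 1, 1933: 365 days.
Oct 1, 1933 → Oct 1, 1934: 365 days.
Oct 1, 1934 → Oct 1, 1935: 365 days.
Oct 1, 1935 → Oct 1, 1936: 366 days (Feb 29, 1936 is in that span).
Oct 1, 1936 → Oct 1, 1937: 365 days.
Oct 1, 1937 → Oct 1, 1938: 365 days.
Oct 1, 1938 → Nov 1, 1938: 31 days (October has 31).
Nov 1, 1938 → Dec 1, 1938: 30 days (November has 30).
Dec 1, 1938 → Dec 5, 1938: 4 days.
Total: 3717 days.

3717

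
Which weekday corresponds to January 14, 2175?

Saturday

Doomsday rule: the anchor day for the 2100s is Sunday. For year 75: 75÷12 = 6 r 3, and 3÷4 = 0, so 6+3+0 = 9.
Sunday + 9 ≡ Tuesday — that's 2175's doomsday.
In January the doomsday date is Jan 3 (2175 is not a leap year).
Jan 14 is 11 days after Jan 3; 11 mod 7 = 4, so Tuesday + 4 = Saturday.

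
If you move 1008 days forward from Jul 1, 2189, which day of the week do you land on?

First find the weekday of Jul 1, 2189. Doomsday rule: the anchor day for the 2100s is Sunday. For year 89: 89÷12 = 7 r 5, and 5÷4 = 1, so 7+5+1 = 13.
Sunday + 13 ≡ Saturday — that's 2189's doomsday.
In July the doomsday date is Jul 11.
Jul 1 is 10 days before Jul 11; 10 mod 7 = 3, so Saturday − 3 = Wednesday.
1008 mod 7 = 0, so 1008 days after a Wednesday is Wednesday + 0 = Wednesday.

Wednesday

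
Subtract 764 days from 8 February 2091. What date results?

January 5, 2089

−365 (one year) → Feb 8, 2090 (399 left).
−8 → Jan 31, 2090 (end of Jan, 31 days; 391 left).
−31 → Dec 31, 2089 (end of Dec, 31 days; 360 left).
−31 → Nov 30, 2089 (end of Nov, 30 days; 329 left).
−30 → Oct 31, 2089 (end of Oct, 31 days; 299 left).
−31 → Sep 30, 2089 (end of Sep, 30 days; 268 left).
−30 → Aug 31, 2089 (end of Aug, 31 days; 238 left).
−31 → Jul 31, 2089 (end of Jul, 31 days; 207 left).
−31 → Jun 30, 2089 (end of Jun, 30 days; 176 left).
−30 → May 31, 2089 (end of May, 31 days; 146 left).
−31 → Apr 30, 2089 (end of Apr, 30 days; 115 left).
−30 → Mar 31, 2089 (end of Mar, 31 days; 85 left).
−31 → Feb 28, 2089 (end of Feb, 28 days; 54 left).
−28 → Jan 31, 2089 (end of Jan, 31 days; 26 left).
−26 → Jan 5, 2089.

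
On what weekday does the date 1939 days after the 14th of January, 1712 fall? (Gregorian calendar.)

First find the weekday of Jan 14, 1712. Doomsday rule: the anchor day for the 1700s is Sunday. For year 12: 12÷12 = 1 r 0, and 0÷4 = 0, so 1+0+0 = 1.
Sunday + 1 ≡ Monday — that's 1712's doomsday.
In January the doomsday date is Jan 4 (1712 is a leap year (divisible by 4)).
Jan 14 is 10 days after Jan 4; 10 mod 7 = 3, so Monday + 3 = Thursday.
1939 mod 7 = 0, so 1939 days after a Thursday is Thursday + 0 = Thursday.

Thursday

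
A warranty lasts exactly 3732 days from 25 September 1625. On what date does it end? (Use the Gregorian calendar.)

December 14, 1635

+365 (one year) → Sep 25, 1626 (3367 left).
+365 (one year) → Sep 25, 1627 (3002 left).
+366 (one year; includes Feb 29, 1628) → Sep 25, 1628 (2636 left).
+365 (one year) → Sep 25, 1629 (2271 left).
+365 (one year) → Sep 25, 1630 (1906 left).
+365 (one year) → Sep 25, 1631 (1541 left).
+366 (one year; includes Feb 29, 1632) → Sep 25, 1632 (1175 left).
+365 (one year) → Sep 25, 1633 (810 left).
+365 (one year) → Sep 25, 1634 (445 left).
+365 (one year) → Sep 25, 1635 (80 left).
Sep has 30 days: +6 → Oct 1, 1635 (74 left).
Oct has 31 days: +31 → Nov 1, 1635 (43 left).
Nov has 30 days: +30 → Dec 1, 1635 (13 left).
+13 → Dec 14, 1635.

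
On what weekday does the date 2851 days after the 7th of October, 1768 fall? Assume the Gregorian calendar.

First find the weekday of Oct 7, 1768. Doomsday rule: the anchor day for the 1700s is Sunday. For year 68: 68÷12 = 5 r 8, and 8÷4 = 2, so 5+8+2 = 15.
Sunday + 15 ≡ Monday — that's 1768's doomsday.
In October the doomsday date is Oct 10.
Oct 7 is 3 days before Oct 10; 3 mod 7 = 3, so Monday − 3 = Friday.
2851 mod 7 = 2, so 2851 days after a Friday is Friday + 2 = Sunday.

Sunday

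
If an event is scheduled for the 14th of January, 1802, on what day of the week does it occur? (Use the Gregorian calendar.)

Doomsday rule: the anchor day for the 1800s is Friday. For year 02: 2÷12 = 0 r 2, and 2÷4 = 0, so 0+2+0 = 2.
Friday + 2 ≡ Sunday — that's 1802's doomsday.
In January the doomsday date is Jan 3 (1802 is not a leap year).
Jan 14 is 11 days after Jan 3; 11 mod 7 = 4, so Sunday + 4 = Thursday.

Thursday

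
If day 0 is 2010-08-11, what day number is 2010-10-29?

Aug 11, 2010 → Sep 11, 2010: 31 days (August has 31).
Sep 11, 2010 → Oct 11, 2010: 30 days (September has 30).
Oct 11, 2010 → Oct 29, 2010: 18 days.
Total: 79 days.

79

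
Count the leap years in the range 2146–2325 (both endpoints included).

43

Multiples of 4 in [2146,2325]: 45.
Of those, multiples of 100: 2 (not leap unless ÷400).
Multiples of 400: 0.
Leap years = 45 − 2 + 0 = 43.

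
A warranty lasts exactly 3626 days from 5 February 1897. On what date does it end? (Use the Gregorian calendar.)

+365 (one year) → Feb 5, 1898 (3261 left).
+365 (one year) → Feb 5, 1899 (2896 left).
+365 (one year) → Feb 5, 1900 (2531 left).
+365 (one year) → Feb 5, 1901 (2166 left).
+365 (one year) → Feb 5, 1902 (1801 left).
+365 (one year) → Feb 5, 1903 (1436 left).
+365 (one year) → Feb 5, 1904 (1071 left).
+366 (one year; includes Feb 29, 1904) → Feb 5, 1905 (705 left).
+365 (one year) → Feb 5, 1906 (340 left).
Feb has 28 days: +24 → Mar 1, 1906 (316 left).
Mar has 31 days: +31 → Apr 1, 1906 (285 left).
Apr has 30 days: +30 → May 1, 1906 (255 left).
May has 31 days: +31 → Jun 1, 1906 (224 left).
Jun has 30 days: +30 → Jul 1, 1906 (194 left).
Jul has 31 days: +31 → Aug 1, 1906 (163 left).
Aug has 31 days: +31 → Sep 1, 1906 (132 left).
Sep has 30 days: +30 → Oct 1, 1906 (102 left).
Oct has 31 days: +31 → Nov 1, 1906 (71 left).
Nov has 30 days: +30 → Dec 1, 1906 (41 left).
Dec has 31 days: +31 → Jan 1, 1907 (10 left).
+10 → Jan 11, 1907.

January 11, 1907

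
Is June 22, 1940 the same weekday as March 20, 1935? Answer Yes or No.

No

From Mar 20, 1935 to Jun 22, 1940 is 1921 days.
1921 mod 7 = 3, so they are different weekdays.
(Mar 20, 1935 is a Wednesday; Jun 22, 1940 is a Saturday.)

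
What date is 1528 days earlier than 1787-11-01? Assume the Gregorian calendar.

−365 (one year) → Nov 1, 1786 (1163 left).
−365 (one year) → Nov 1, 1785 (798 left).
−365 (one year) → Nov 1, 1784 (433 left).
−366 (one year; includes Feb 29, 1784) → Nov 1, 1783 (67 left).
−1 → Oct 31, 1783 (end of Oct, 31 days; 66 left).
−31 → Sep 30, 1783 (end of Sep, 30 days; 35 left).
−30 → Aug 31, 1783 (end of Aug, 31 days; 5 left).
−5 → Aug 26, 1783.

August 26, 1783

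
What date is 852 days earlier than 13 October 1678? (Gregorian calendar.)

−365 (one year) → Oct 13, 1677 (487 left).
−365 (one year) → Oct 13, 1676 (122 left).
−13 → Sep 30, 1676 (end of Sep, 30 days; 109 left).
−30 → Aug 31, 1676 (end of Aug, 31 days; 79 left).
−31 → Jul 31, 1676 (end of Jul, 31 days; 48 left).
−31 → Jun 30, 1676 (end of Jun, 30 days; 17 left).
−17 → Jun 13, 1676.

June 13, 1676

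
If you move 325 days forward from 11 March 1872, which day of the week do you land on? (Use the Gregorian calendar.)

Thursday

First find the weekday of Mar 11, 1872. Doomsday rule: the anchor day for the 1800s is Friday. For year 72: 72÷12 = 6 r 0, and 0÷4 = 0, so 6+0+0 = 6.
Friday + 6 ≡ Thursday — that's 1872's doomsday.
In March the doomsday date is Mar 14.
Mar 11 is 3 days before Mar 14; 3 mod 7 = 3, so Thursday − 3 = Monday.
325 mod 7 = 3, so 325 days after a Monday is Monday + 3 = Thursday.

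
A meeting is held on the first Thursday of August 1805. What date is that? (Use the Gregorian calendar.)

August 1, 1805 is a Thursday.
The first Thursday is therefore August 1 (same day).

August 1, 1805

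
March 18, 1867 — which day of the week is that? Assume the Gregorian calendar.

Monday

Doomsday rule: the anchor day for the 1800s is Friday. For year 67: 67÷12 = 5 r 7, and 7÷4 = 1, so 5+7+1 = 13.
Friday + 13 ≡ Thursday — that's 1867's doomsday.
In March the doomsday date is Mar 14.
Mar 18 is 4 days after Mar 14; 4 mod 7 = 4, so Thursday + 4 = Monday.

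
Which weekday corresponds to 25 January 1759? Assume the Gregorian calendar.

Doomsday rule: the anchor day for the 1700s is Sunday. For year 59: 59÷12 = 4 r 11, and 11÷4 = 2, so 4+11+2 = 17.
Sunday + 17 ≡ Wednesday — that's 1759's doomsday.
In January the doomsday date is Jan 3 (1759 is not a leap year).
Jan 25 is 22 days after Jan 3; 22 mod 7 = 1, so Wednesday + 1 = Thursday.

Thursday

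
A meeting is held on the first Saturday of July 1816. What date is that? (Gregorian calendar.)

July 6, 1816

July 1, 1816 is a Monday.
The first Saturday is therefore July 6 (5 days later).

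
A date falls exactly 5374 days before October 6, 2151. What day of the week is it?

Friday

First find the weekday of Oct 6, 2151. Doomsday rule: the anchor day for the 2100s is Sunday. For year 51: 51÷12 = 4 r 3, and 3÷4 = 0, so 4+3+0 = 7.
Sunday + 7 ≡ Sunday — that's 2151's doomsday.
In October the doomsday date is Oct 10.
Oct 6 is 4 days before Oct 10; 4 mod 7 = 4, so Sunday − 4 = Wednesday.
5374 mod 7 = 5, so 5374 days before a Wednesday is Wednesday − 5 = Friday.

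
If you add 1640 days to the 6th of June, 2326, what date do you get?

+365 (one year) → Jun 6, 2327 (1275 left).
+366 (one year; includes Feb 29, 2328) → Jun 6, 2328 (909 left).
+365 (one year) → Jun 6, 2329 (544 left).
+365 (one year) → Jun 6, 2330 (179 left).
Jun has 30 days: +25 → Jul 1, 2330 (154 left).
Jul has 31 days: +31 → Aug 1, 2330 (123 left).
Aug has 31 days: +31 → Sep 1, 2330 (92 left).
Sep has 30 days: +30 → Oct 1, 2330 (62 left).
Oct has 31 days: +31 → Nov 1, 2330 (31 left).
Nov has 30 days: +30 → Dec 1, 2330 (1 left).
+1 → Dec 2, 2330.

December 2, 2330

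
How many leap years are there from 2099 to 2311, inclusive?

50

Multiples of 4 in [2099,2311]: 53.
Of those, multiples of 100: 3 (not leap unless ÷400).
Multiples of 400: 0.
Leap years = 53 − 3 + 0 = 50.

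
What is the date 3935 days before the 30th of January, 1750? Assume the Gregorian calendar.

April 23, 1739

−365 (one year) → Jan 30, 1749 (3570 left).
−366 (one year; includes Feb 29, 1748) → Jan 30, 1748 (3204 left).
−365 (one year) → Jan 30, 1747 (2839 left).
−365 (one year) → Jan 30, 1746 (2474 left).
−365 (one year) → Jan 30, 1745 (2109 left).
−366 (one year; includes Feb 29, 1744) → Jan 30, 1744 (1743 left).
−365 (one year) → Jan 30, 1743 (1378 left).
−365 (one year) → Jan 30, 1742 (1013 left).
−365 (one year) → Jan 30, 1741 (648 left).
−366 (one year; includes Feb 29, 1740) → Jan 30, 1740 (282 left).
−30 → Dec 31, 1739 (end of Dec, 31 days; 252 left).
−31 → Nov 30, 1739 (end of Nov, 30 days; 221 left).
−30 → Oct 31, 1739 (end of Oct, 31 days; 191 left).
−31 → Sep 30, 1739 (end of Sep, 30 days; 160 left).
−30 → Aug 31, 1739 (end of Aug, 31 days; 130 left).
−31 → Jul 31, 1739 (end of Jul, 31 days; 99 left).
−31 → Jun 30, 1739 (end of Jun, 30 days; 68 left).
−30 → May 31, 1739 (end of May, 31 days; 38 left).
−31 → Apr 30, 1739 (end of Apr, 30 days; 7 left).
−7 → Apr 23, 1739.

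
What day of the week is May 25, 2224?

Tuesday

Doomsday rule: the anchor day for the 2200s is Friday. For year 24: 24÷12 = 2 r 0, and 0÷4 = 0, so 2+0+0 = 2.
Friday + 2 ≡ Sunday — that's 2224's doomsday.
In May the doomsday date is May 9.
May 25 is 16 days after May 9; 16 mod 7 = 2, so Sunday + 2 = Tuesday.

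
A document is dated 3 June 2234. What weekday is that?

Tuesday

Doomsday rule: the anchor day for the 2200s is Friday. For year 34: 34÷12 = 2 r 10, and 10÷4 = 2, so 2+10+2 = 14.
Friday + 14 ≡ Friday — that's 2234's doomsday.
In June the doomsday date is Jun 6.
Jun 3 is 3 days before Jun 6; 3 mod 7 = 3, so Friday − 3 = Tuesday.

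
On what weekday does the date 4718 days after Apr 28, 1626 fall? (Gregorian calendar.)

First find the weekday of Apr 28, 1626. Doomsday rule: the anchor day for the 1600s is Tuesday. For year 26: 26÷12 = 2 r 2, and 2÷4 = 0, so 2+2+0 = 4.
Tuesday + 4 ≡ Saturday — that's 1626's doomsday.
In April the doomsday date is Apr 4.
Apr 28 is 24 days after Apr 4; 24 mod 7 = 3, so Saturday + 3 = Tuesday.
4718 mod 7 = 0, so 4718 days after a Tuesday is Tuesday + 0 = Tuesday.

Tuesday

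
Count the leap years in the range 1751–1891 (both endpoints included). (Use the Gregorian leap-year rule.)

34

Multiples of 4 in [1751,1891]: 35.
Of those, multiples of 100: 1 (not leap unless ÷400).
Multiples of 400: 0.
Leap years = 35 − 1 + 0 = 34.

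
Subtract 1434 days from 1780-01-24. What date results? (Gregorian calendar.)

February 20, 1776

−365 (one year) → Jan 24, 1779 (1069 left).
−365 (one year) → Jan 24, 1778 (704 left).
−365 (one year) → Jan 24, 1777 (339 left).
−24 → Dec 31, 1776 (end of Dec, 31 days; 315 left).
−31 → Nov 30, 1776 (end of Nov, 30 days; 284 left).
−30 → Oct 31, 1776 (end of Oct, 31 days; 254 left).
−31 → Sep 30, 1776 (end of Sep, 30 days; 223 left).
−30 → Aug 31, 1776 (end of Aug, 31 days; 193 left).
−31 → Jul 31, 1776 (end of Jul, 31 days; 162 left).
−31 → Jun 30, 1776 (end of Jun, 30 days; 131 left).
−30 → May 31, 1776 (end of May, 31 days; 101 left).
−31 → Apr 30, 1776 (end of Apr, 30 days; 70 left).
−30 → Mar 31, 1776 (end of Mar, 31 days; 40 left).
−31 → Feb 29, 1776 (end of Feb, 29 days; 9 left).
−9 → Feb 20, 1776.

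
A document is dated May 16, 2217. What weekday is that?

Friday

Doomsday rule: the anchor day for the 2200s is Friday. For year 17: 17÷12 = 1 r 5, and 5÷4 = 1, so 1+5+1 = 7.
Friday + 7 ≡ Friday — that's 2217's doomsday.
In May the doomsday date is May 9.
May 16 is 7 days after May 9; 7 mod 7 = 0, so Friday + 0 = Friday.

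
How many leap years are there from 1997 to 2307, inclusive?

Multiples of 4 in [1997,2307]: 77.
Of those, multiples of 100: 4 (not leap unless ÷400).
Multiples of 400: 1.
Leap years = 77 − 4 + 1 = 74.

74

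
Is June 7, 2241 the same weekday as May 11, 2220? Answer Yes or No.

No

From May 11, 2220 to Jun 7, 2241 is 7697 days.
7697 mod 7 = 4, so they are different weekdays.
(May 11, 2220 is a Thursday; Jun 7, 2241 is a Monday.)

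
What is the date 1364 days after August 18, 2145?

+365 (one year) → Aug 18, 2146 (999 left).
+365 (one year) → Aug 18, 2147 (634 left).
+366 (one year; includes Feb 29, 2148) → Aug 18, 2148 (268 left).
Aug has 31 days: +14 → Sep 1, 2148 (254 left).
Sep has 30 days: +30 → Oct 1, 2148 (224 left).
Oct has 31 days: +31 → Nov 1, 2148 (193 left).
Nov has 30 days: +30 → Dec 1, 2148 (163 left).
Dec has 31 days: +31 → Jan 1, 2149 (132 left).
Jan has 31 days: +31 → Feb 1, 2149 (101 left).
Feb has 28 days: +28 → Mar 1, 2149 (73 left).
Mar has 31 days: +31 → Apr 1, 2149 (42 left).
Apr has 30 days: +30 → May 1, 2149 (12 left).
+12 → May 13, 2149.

May 13, 2149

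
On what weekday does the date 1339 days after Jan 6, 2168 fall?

Jan 6, 2168 is a Wednesday.
1339 mod 7 = 2, so 1339 days after a Wednesday is Wednesday + 2 = Friday.

Friday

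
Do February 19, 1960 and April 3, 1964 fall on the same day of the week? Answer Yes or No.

From Feb 19, 1960 to Apr 3, 1964 is 1505 days.
1505 mod 7 = 0, so they are the same weekday.
(Feb 19, 1960 is a Friday; Apr 3, 1964 is a Friday.)

Yes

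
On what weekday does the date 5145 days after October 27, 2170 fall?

Oct 27, 2170 is a Saturday.
5145 mod 7 = 0, so 5145 days after a Saturday is Saturday + 0 = Saturday.

Saturday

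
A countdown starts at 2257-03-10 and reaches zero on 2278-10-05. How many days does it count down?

7879

Mar 10, 2257 → Mar 10, 2258: 365 days.
Mar 10, 2258 → Mar 10, 2259: 365 days.
Mar 10, 2259 → Mar 10, 2260: 366 days (Feb 29, 2260 is in that span).
Mar 10, 2260 → Mar 10, 2261: 365 days.
Mar 10, 2261 → Mar 10, 2262: 365 days.
Mar 10, 2262 → Mar 10, 2263: 365 days.
Mar 10, 2263 → Mar 10, 2264: 366 days (Feb 29, 2264 is in that span).
Mar 10, 2264 → Mar 10, 2265: 365 days.
Mar 10, 2265 → Mar 10, 2266: 365 days.
Mar 10, 2266 → Mar 10, 2267: 365 days.
Mar 10, 2267 → Mar 10, 2268: 366 days (Feb 29, 2268 is in that span).
Mar 10, 2268 → Mar 10, 2269: 365 days.
Mar 10, 2269 → Mar 10, 2270: 365 days.
Mar 10, 2270 → Mar 10, 2271: 365 days.
Mar 10, 2271 → Mar 10, 2272: 366 days (Feb 29, 2272 is in that span).
Mar 10, 2272 → Mar 10, 2273: 365 days.
Mar 10, 2273 → Mar 10, 2274: 365 days.
Mar 10, 2274 → Mar 10, 2275: 365 days.
Mar 10, 2275 → Mar 10, 2276: 366 days (Feb 29, 2276 is in that span).
Mar 10, 2276 → Mar 10, 2277: 365 days.
Mar 10, 2277 → Mar 10, 2278: 365 days.
Mar 10, 2278 → Apr 10, 2278: 31 days (March has 31).
Apr 10, 2278 → May 10, 2278: 30 days (April has 30).
May 10, 2278 → Jun 10, 2278: 31 days (May has 31).
Jun 10, 2278 → Jul 10, 2278: 30 days (June has 30).
Jul 10, 2278 → Aug 10, 2278: 31 days (July has 31).
Aug 10, 2278 → Sep 10, 2278: 31 days (August has 31).
Sep 10, 2278 → Oct 5, 2278: 25 days.
Total: 7879 days.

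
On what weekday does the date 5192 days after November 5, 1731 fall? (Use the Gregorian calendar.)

First find the weekday of Nov 5, 1731. Doomsday rule: the anchor day for the 1700s is Sunday. For year 31: 31÷12 = 2 r 7, and 7÷4 = 1, so 2+7+1 = 10.
Sunday + 10 ≡ Wednesday — that's 1731's doomsday.
In November the doomsday date is Nov 7.
Nov 5 is 2 days before Nov 7; 2 mod 7 = 2, so Wednesday − 2 = Monday.
5192 mod 7 = 5, so 5192 days after a Monday is Monday + 5 = Saturday.

Saturday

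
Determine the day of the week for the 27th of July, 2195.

Doomsday rule: the anchor day for the 2100s is Sunday. For year 95: 95÷12 = 7 r 11, and 11÷4 = 2, so 7+11+2 = 20.
Sunday + 20 ≡ Saturday — that's 2195's doomsday.
In July the doomsday date is Jul 11.
Jul 27 is 16 days after Jul 11; 16 mod 7 = 2, so Saturday + 2 = Monday.

Monday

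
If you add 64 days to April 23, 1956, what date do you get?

Apr has 30 days: +8 → May 1, 1956 (56 left).
May has 31 days: +31 → Jun 1, 1956 (25 left).
+25 → Jun 26, 1956.

June 26, 1956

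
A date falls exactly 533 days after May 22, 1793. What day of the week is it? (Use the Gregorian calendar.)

Thursday

May 22, 1793 is a Wednesday.
533 mod 7 = 1, so 533 days after a Wednesday is Wednesday + 1 = Thursday.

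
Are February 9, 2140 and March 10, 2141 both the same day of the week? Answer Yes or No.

No

From Feb 9, 2140 to Mar 10, 2141 is 395 days.
395 mod 7 = 3, so they are different weekdays.
(Feb 9, 2140 is a Tuesday; Mar 10, 2141 is a Friday.)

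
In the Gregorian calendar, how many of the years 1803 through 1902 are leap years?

Multiples of 4 in [1803,1902]: 25.
Of those, multiples of 100: 1 (not leap unless ÷400).
Multiples of 400: 0.
Leap years = 25 − 1 + 0 = 24.

24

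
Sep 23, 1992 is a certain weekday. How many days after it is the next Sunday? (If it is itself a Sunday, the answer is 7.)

4

Sep 23, 1992 is a Wednesday.
From Wednesday to the next Sunday is 4 days.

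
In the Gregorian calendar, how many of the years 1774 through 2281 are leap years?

Multiples of 4 in [1774,2281]: 127.
Of those, multiples of 100: 5 (not leap unless ÷400).
Multiples of 400: 1.
Leap years = 127 − 5 + 1 = 123.

123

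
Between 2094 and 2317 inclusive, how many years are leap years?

Multiples of 4 in [2094,2317]: 56.
Of those, multiples of 100: 3 (not leap unless ÷400).
Multiples of 400: 0.
Leap years = 56 − 3 + 0 = 53.

53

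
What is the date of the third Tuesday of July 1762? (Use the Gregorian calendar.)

July 20, 1762

July 1, 1762 is a Thursday.
The first Tuesday is therefore July 6 (5 days later).
The third Tuesday is 6 + 2×7 = July 20.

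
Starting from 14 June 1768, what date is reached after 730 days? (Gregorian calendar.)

+365 (one year) → Jun 14, 1769 (365 left).
Jun has 30 days: +17 → Jul 1, 1769 (348 left).
Jul has 31 days: +31 → Aug 1, 1769 (317 left).
Aug has 31 days: +31 → Sep 1, 1769 (286 left).
Sep has 30 days: +30 → Oct 1, 1769 (256 left).
Oct has 31 days: +31 → Nov 1, 1769 (225 left).
Nov has 30 days: +30 → Dec 1, 1769 (195 left).
Dec has 31 days: +31 → Jan 1, 1770 (164 left).
Jan has 31 days: +31 → Feb 1, 1770 (133 left).
Feb has 28 days: +28 → Mar 1, 1770 (105 left).
Mar has 31 days: +31 → Apr 1, 1770 (74 left).
Apr has 30 days: +30 → May 1, 1770 (44 left).
May has 31 days: +31 → Jun 1, 1770 (13 left).
+13 → Jun 14, 1770.

June 14, 1770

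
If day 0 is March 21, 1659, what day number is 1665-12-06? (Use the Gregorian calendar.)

2452

Mar 21, 1659 → Mar 21, 1660: 366 days (Feb 29, 1660 is in that span).
Mar 21, 1660 → Mar 21, 1661: 365 days.
Mar 21, 1661 → Mar 21, 1662: 365 days.
Mar 21, 1662 → Mar 21, 1663: 365 days.
Mar 21, 1663 → Mar 21, 1664: 366 days (Feb 29, 1664 is in that span).
Mar 21, 1664 → Mar 21, 1665: 365 days.
Mar 21, 1665 → Apr 21, 1665: 31 days (March has 31).
Apr 21, 1665 → May 21, 1665: 30 days (April has 30).
May 21, 1665 → Jun 21, 1665: 31 days (May has 31).
Jun 21, 1665 → Jul 21, 1665: 30 days (June has 30).
Jul 21, 1665 → Aug 21, 1665: 31 days (July has 31).
Aug 21, 1665 → Sep 21, 1665: 31 days (August has 31).
Sep 21, 1665 → Oct 21, 1665: 30 days (September has 30).
Oct 21, 1665 → Nov 21, 1665: 31 days (October has 31).
Nov 21, 1665 → Dec 6, 1665: 15 days.
Total: 2452 days.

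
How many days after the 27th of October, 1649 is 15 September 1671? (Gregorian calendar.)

7993

Oct 27, 1649 → Oct 27, 1650: 365 days.
Oct 27, 1650 → Oct 27, 1651: 365 days.
Oct 27, 1651 → Oct 27, 1652: 366 days (Feb 29, 1652 is in that span).
Oct 27, 1652 → Oct 27, 1653: 365 days.
Oct 27, 1653 → Oct 27, 1654: 365 days.
Oct 27, 1654 → Oct 27, 1655: 365 days.
Oct 27, 1655 → Oct 27, 1656: 366 days (Feb 29, 1656 is in that span).
Oct 27, 1656 → Oct 27, 1657: 365 days.
Oct 27, 1657 → Oct 27, 1658: 365 days.
Oct 27, 1658 → Oct 27, 1659: 365 days.
Oct 27, 1659 → Oct 27, 1660: 366 days (Feb 29, 1660 is in that span).
Oct 27, 1660 → Oct 27, 1661: 365 days.
Oct 27, 1661 → Oct 27, 1662: 365 days.
Oct 27, 1662 → Oct 27, 1663: 365 days.
Oct 27, 1663 → Oct 27, 1664: 366 days (Feb 29, 1664 is in that span).
Oct 27, 1664 → Oct 27, 1665: 365 days.
Oct 27, 1665 → Oct 27, 1666: 365 days.
Oct 27, 1666 → Oct 27, 1667: 365 days.
Oct 27, 1667 → Oct 27, 1668: 366 days (Feb 29, 1668 is in that span).
Oct 27, 1668 → Oct 27, 1669: 365 days.
Oct 27, 1669 → Oct 27, 1670: 365 days.
Oct 27, 1670 → Nov 27, 1670: 31 days (October has 31).
Nov 27, 1670 → Dec 27, 1670: 30 days (November has 30).
Dec 27, 1670 → Jan 27, 1671: 31 days (December has 31).
Jan 27, 1671 → Feb 27, 1671: 31 days (January has 31).
Feb 27, 1671 → Mar 27, 1671: 28 days (February has 28).
Mar 27, 1671 → Apr 27, 1671: 31 days (March has 31).
Apr 27, 1671 → May 27, 1671: 30 days (April has 30).
May 27, 1671 → Jun 27, 1671: 31 days (May has 31).
Jun 27, 1671 → Jul 27, 1671: 30 days (June has 30).
Jul 27, 1671 → Aug 27, 1671: 31 days (July has 31).
Aug 27, 1671 → Sep 15, 1671: 19 days.
Total: 7993 days.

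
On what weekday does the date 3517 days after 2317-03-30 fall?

Monday

First find the weekday of Mar 30, 2317. Doomsday rule: the anchor day for the 2300s is Wednesday. For year 17: 17÷12 = 1 r 5, and 5÷4 = 1, so 1+5+1 = 7.
Wednesday + 7 ≡ Wednesday — that's 2317's doomsday.
In March the doomsday date is Mar 14.
Mar 30 is 16 days after Mar 14; 16 mod 7 = 2, so Wednesday + 2 = Friday.
3517 mod 7 = 3, so 3517 days after a Friday is Friday + 3 = Monday.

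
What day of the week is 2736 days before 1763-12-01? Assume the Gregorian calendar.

First find the weekday of Dec 1, 1763. Doomsday rule: the anchor day for the 1700s is Sunday. For year 63: 63÷12 = 5 r 3, and 3÷4 = 0, so 5+3+0 = 8.
Sunday + 8 ≡ Monday — that's 1763's doomsday.
In December the doomsday date is Dec 12.
Dec 1 is 11 days before Dec 12; 11 mod 7 = 4, so Monday − 4 = Thursday.
2736 mod 7 = 6, so 2736 days before a Thursday is Thursday − 6 = Friday.

Friday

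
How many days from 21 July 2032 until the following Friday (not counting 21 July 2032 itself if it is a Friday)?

Jul 21, 2032 is a Wednesday.
From Wednesday to the next Friday is 2 days.

2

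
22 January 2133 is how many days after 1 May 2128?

May 1, 2128 → May 1, 2129: 365 days.
May 1, 2129 → May 1, 2130: 365 days.
May 1, 2130 → May 1, 2131: 365 days.
May 1, 2131 → May 1, 2132: 366 days (Feb 29, 2132 is in that span).
May 1, 2132 → Jun 1, 2132: 31 days (May has 31).
Jun 1, 2132 → Jul 1, 2132: 30 days (June has 30).
Jul 1, 2132 → Aug 1, 2132: 31 days (July has 31).
Aug 1, 2132 → Sep 1, 2132: 31 days (August has 31).
Sep 1, 2132 → Oct 1, 2132: 30 days (September has 30).
Oct 1, 2132 → Nov 1, 2132: 31 days (October has 31).
Nov 1, 2132 → Dec 1, 2132: 30 days (November has 30).
Dec 1, 2132 → Jan 1, 2133: 31 days (December has 31).
Jan 1, 2133 → Jan 22, 2133: 21 days.
Total: 1727 days.

1727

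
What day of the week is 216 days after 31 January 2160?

Jan 31, 2160 is a Thursday.
216 mod 7 = 6, so 216 days after a Thursday is Thursday + 6 = Wednesday.

Wednesday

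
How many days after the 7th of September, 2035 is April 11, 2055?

7156

Sep 7, 2035 → Sep 7, 2036: 366 days (Feb 29, 2036 is in that span).
Sep 7, 2036 → Sep 7, 2037: 365 days.
Sep 7, 2037 → Sep 7, 2038: 365 days.
Sep 7, 2038 → Sep 7, 2039: 365 days.
Sep 7, 2039 → Sep 7, 2040: 366 days (Feb 29, 2040 is in that span).
Sep 7, 2040 → Sep 7, 2041: 365 days.
Sep 7, 2041 → Sep 7, 2042: 365 days.
Sep 7, 2042 → Sep 7, 2043: 365 days.
Sep 7, 2043 → Sep 7, 2044: 366 days (Feb 29, 2044 is in that span).
Sep 7, 2044 → Sep 7, 2045: 365 days.
Sep 7, 2045 → Sep 7, 2046: 365 days.
Sep 7, 2046 → Sep 7, 2047: 365 days.
Sep 7, 2047 → Sep 7, 2048: 366 days (Feb 29, 2048 is in that span).
Sep 7, 2048 → Sep 7, 2049: 365 days.
Sep 7, 2049 → Sep 7, 2050: 365 days.
Sep 7, 2050 → Sep 7, 2051: 365 days.
Sep 7, 2051 → Sep 7, 2052: 366 days (Feb 29, 2052 is in that span).
Sep 7, 2052 → Sep 7, 2053: 365 days.
Sep 7, 2053 → Sep 7, 2054: 365 days.
Sep 7, 2054 → Oct 7, 2054: 30 days (September has 30).
Oct 7, 2054 → Nov 7, 2054: 31 days (October has 31).
Nov 7, 2054 → Dec 7, 2054: 30 days (November has 30).
Dec 7, 2054 → Jan 7, 2055: 31 days (December has 31).
Jan 7, 2055 → Feb 7, 2055: 31 days (January has 31).
Feb 7, 2055 → Mar 7, 2055: 28 days (February has 28).
Mar 7, 2055 → Apr 7, 2055: 31 days (March has 31).
Apr 7, 2055 → Apr 11, 2055: 4 days.
Total: 7156 days.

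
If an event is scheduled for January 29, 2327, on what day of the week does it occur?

Doomsday rule: the anchor day for the 2300s is Wednesday. For year 27: 27÷12 = 2 r 3, and 3÷4 = 0, so 2+3+0 = 5.
Wednesday + 5 ≡ Monday — that's 2327's doomsday.
In January the doomsday date is Jan 3 (2327 is not a leap year).
Jan 29 is 26 days after Jan 3; 26 mod 7 = 5, so Monday + 5 = Saturday.

Saturday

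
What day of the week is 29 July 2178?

Doomsday rule: the anchor day for the 2100s is Sunday. For year 78: 78÷12 = 6 r 6, and 6÷4 = 1, so 6+6+1 = 13.
Sunday + 13 ≡ Saturday — that's 2178's doomsday.
In July the doomsday date is Jul 11.
Jul 29 is 18 days after Jul 11; 18 mod 7 = 4, so Saturday + 4 = Wednesday.

Wednesday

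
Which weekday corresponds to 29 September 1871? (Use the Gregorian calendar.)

Doomsday rule: the anchor day for the 1800s is Friday. For year 71: 71÷12 = 5 r 11, and 11÷4 = 2, so 5+11+2 = 18.
Friday + 18 ≡ Tuesday — that's 1871's doomsday.
In September the doomsday date is Sep 5.
Sep 29 is 24 days after Sep 5; 24 mod 7 = 3, so Tuesday + 3 = Friday.

Friday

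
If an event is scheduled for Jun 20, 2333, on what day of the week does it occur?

Tuesday

Doomsday rule: the anchor day for the 2300s is Wednesday. For year 33: 33÷12 = 2 r 9, and 9÷4 = 2, so 2+9+2 = 13.
Wednesday + 13 ≡ Tuesday — that's 2333's doomsday.
In June the doomsday date is Jun 6.
Jun 20 is 14 days after Jun 6; 14 mod 7 = 0, so Tuesday + 0 = Tuesday.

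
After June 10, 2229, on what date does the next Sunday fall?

Jun 10, 2229 is a Wednesday.
From Wednesday to the next Sunday is 4 days.
Jun 10, 2229 + 4 = Jun 14, 2229.

June 14, 2229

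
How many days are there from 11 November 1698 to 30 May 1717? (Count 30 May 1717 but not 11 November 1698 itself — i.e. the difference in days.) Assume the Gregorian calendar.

Nov 11, 1698 → Nov 11, 1699: 365 days.
Nov 11, 1699 → Nov 11, 1700: 365 days.
Nov 11, 1700 → Nov 11, 1701: 365 days.
Nov 11, 1701 → Nov 11, 1702: 365 days.
Nov 11, 1702 → Nov 11, 1703: 365 days.
Nov 11, 1703 → Nov 11, 1704: 366 days (Feb 29, 1704 is in that span).
Nov 11, 1704 → Nov 11, 1705: 365 days.
Nov 11, 1705 → Nov 11, 1706: 365 days.
Nov 11, 1706 → Nov 11, 1707: 365 days.
Nov 11, 1707 → Nov 11, 1708: 366 days (Feb 29, 1708 is in that span).
Nov 11, 1708 → Nov 11, 1709: 365 days.
Nov 11, 1709 → Nov 11, 1710: 365 days.
Nov 11, 1710 → Nov 11, 1711: 365 days.
Nov 11, 1711 → Nov 11, 1712: 366 days (Feb 29, 1712 is in that span).
Nov 11, 1712 → Nov 11, 1713: 365 days.
Nov 11, 1713 → Nov 11, 1714: 365 days.
Nov 11, 1714 → Nov 11, 1715: 365 days.
Nov 11, 1715 → Nov 11, 1716: 366 days (Feb 29, 1716 is in that span).
Nov 11, 1716 → Dec 11, 1716: 30 days (November has 30).
Dec 11, 1716 → Jan 11, 1717: 31 days (December has 31).
Jan 11, 1717 → Feb 11, 1717: 31 days (January has 31).
Feb 11, 1717 → Mar 11, 1717: 28 days (February has 28).
Mar 11, 1717 → Apr 11, 1717: 31 days (March has 31).
Apr 11, 1717 → May 11, 1717: 30 days (April has 30).
May 11, 1717 → May 30, 1717: 19 days.
Total: 6774 days.

6774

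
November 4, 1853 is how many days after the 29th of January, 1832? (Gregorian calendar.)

Jan 29, 1832 → Jan 29, 1833: 366 days (Feb 29, 1832 is in that span).
Jan 29, 1833 → Jan 29, 1834: 365 days.
Jan 29, 1834 → Jan 29, 1835: 365 days.
Jan 29, 1835 → Jan 29, 1836: 365 days.
Jan 29, 1836 → Jan 29, 1837: 366 days (Feb 29, 1836 is in that span).
Jan 29, 1837 → Jan 29, 1838: 365 days.
Jan 29, 1838 → Jan 29, 1839: 365 days.
Jan 29, 1839 → Jan 29, 1840: 365 days.
Jan 29, 1840 → Jan 29, 1841: 366 days (Feb 29, 1840 is in that span).
Jan 29, 1841 → Jan 29, 1842: 365 days.
Jan 29, 1842 → Jan 29, 1843: 365 days.
Jan 29, 1843 → Jan 29, 1844: 365 days.
Jan 29, 1844 → Jan 29, 1845: 366 days (Feb 29, 1844 is in that span).
Jan 29, 1845 → Jan 29, 1846: 365 days.
Jan 29, 1846 → Jan 29, 1847: 365 days.
Jan 29, 1847 → Jan 29, 1848: 365 days.
Jan 29, 1848 → Jan 29, 1849: 366 days (Feb 29, 1848 is in that span).
Jan 29, 1849 → Jan 29, 1850: 365 days.
Jan 29, 1850 → Jan 29, 1851: 365 days.
Jan 29, 1851 → Jan 29, 1852: 365 days.
Jan 29, 1852 → Jan 29, 1853: 366 days (Feb 29, 1852 is in that span).
Jan 29, 1853 → Feb 28, 1853: 30 days (January has 31).
Feb 28, 1853 → Mar 28, 1853: 28 days (February has 28).
Mar 28, 1853 → Apr 28, 1853: 31 days (March has 31).
Apr 28, 1853 → May 28, 1853: 30 days (April has 30).
May 28, 1853 → Jun 28, 1853: 31 days (May has 31).
Jun 28, 1853 → Jul 28, 1853: 30 days (June has 30).
Jul 28, 1853 → Aug 28, 1853: 31 days (July has 31).
Aug 28, 1853 → Sep 28, 1853: 31 days (August has 31).
Sep 28, 1853 → Oct 28, 1853: 30 days (September has 30).
Oct 28, 1853 → Nov 4, 1853: 7 days.
Total: 7950 days.

7950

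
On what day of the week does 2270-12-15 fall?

Doomsday rule: the anchor day for the 2200s is Friday. For year 70: 70÷12 = 5 r 10, and 10÷4 = 2, so 5+10+2 = 17.
Friday + 17 ≡ Monday — that's 2270's doomsday.
In December the doomsday date is Dec 12.
Dec 15 is 3 days after Dec 12; 3 mod 7 = 3, so Monday + 3 = Thursday.

Thursday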